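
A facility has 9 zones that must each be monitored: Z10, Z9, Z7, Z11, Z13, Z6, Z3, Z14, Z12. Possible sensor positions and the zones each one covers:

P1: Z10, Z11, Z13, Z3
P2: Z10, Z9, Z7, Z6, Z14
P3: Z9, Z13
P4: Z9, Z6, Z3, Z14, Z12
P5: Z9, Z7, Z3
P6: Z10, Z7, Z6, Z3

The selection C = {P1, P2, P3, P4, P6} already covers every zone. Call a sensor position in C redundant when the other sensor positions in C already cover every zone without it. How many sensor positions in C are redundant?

3

Drop P1: Z11 uncovered — not redundant.
Drop P2: the rest still cover every zone — redundant.
Drop P3: the rest still cover every zone — redundant.
Drop P4: Z12 uncovered — not redundant.
Drop P6: the rest still cover every zone — redundant.
3 redundant: P2, P3, P6.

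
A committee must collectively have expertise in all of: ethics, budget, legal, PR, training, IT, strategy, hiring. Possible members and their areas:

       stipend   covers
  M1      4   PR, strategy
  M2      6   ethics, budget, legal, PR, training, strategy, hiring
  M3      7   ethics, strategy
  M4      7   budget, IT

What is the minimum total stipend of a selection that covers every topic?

M2, M4 cover every topic at stipend 6 + 7 = 13.
Any cover uses at least 2 members; among all covering selections none totals below 13.

13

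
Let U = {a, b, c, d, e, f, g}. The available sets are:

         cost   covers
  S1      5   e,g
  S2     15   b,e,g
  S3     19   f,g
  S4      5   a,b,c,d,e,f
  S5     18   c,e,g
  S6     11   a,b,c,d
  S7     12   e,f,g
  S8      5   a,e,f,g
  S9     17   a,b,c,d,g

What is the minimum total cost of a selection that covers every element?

10

S1, S4 cover every element at cost 5 + 5 = 10.
Any cover uses at least 2 sets; among all covering selections none totals below 10.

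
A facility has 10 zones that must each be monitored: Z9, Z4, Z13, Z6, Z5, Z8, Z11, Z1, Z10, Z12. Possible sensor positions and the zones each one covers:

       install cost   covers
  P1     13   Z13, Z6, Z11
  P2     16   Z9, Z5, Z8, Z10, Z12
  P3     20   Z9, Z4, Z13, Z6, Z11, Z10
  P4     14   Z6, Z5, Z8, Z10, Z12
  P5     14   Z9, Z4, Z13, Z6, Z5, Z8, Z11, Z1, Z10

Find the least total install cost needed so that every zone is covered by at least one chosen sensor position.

P4, P5 cover every zone at install cost 14 + 14 = 28.
Any cover uses at least 2 sensor positions; among all covering selections none totals below 28.

28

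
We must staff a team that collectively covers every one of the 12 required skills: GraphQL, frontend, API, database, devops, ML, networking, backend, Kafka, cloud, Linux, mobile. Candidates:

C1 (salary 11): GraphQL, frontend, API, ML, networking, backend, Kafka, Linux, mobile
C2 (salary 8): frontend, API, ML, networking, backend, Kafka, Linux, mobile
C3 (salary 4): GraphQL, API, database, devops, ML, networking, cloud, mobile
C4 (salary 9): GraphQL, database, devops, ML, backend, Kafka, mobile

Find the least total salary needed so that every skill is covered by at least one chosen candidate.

12

C2, C3 cover every skill at salary 8 + 4 = 12.
Any cover uses at least 2 candidates; among all covering selections none totals below 12.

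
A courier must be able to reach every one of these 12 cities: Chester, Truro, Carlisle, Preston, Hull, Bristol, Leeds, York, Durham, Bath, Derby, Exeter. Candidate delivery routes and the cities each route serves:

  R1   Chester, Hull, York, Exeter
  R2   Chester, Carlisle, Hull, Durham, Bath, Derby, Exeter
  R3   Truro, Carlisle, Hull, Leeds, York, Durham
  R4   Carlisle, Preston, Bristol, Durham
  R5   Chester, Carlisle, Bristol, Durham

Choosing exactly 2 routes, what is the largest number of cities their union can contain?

Choosing R2, R3 covers {Chester, Truro, Carlisle, Hull, Leeds, York, Durham, Bath, Derby, Exeter} — 10 cities.
No choice of 2 routes does better; here Preston, Bristol are left uncovered.

10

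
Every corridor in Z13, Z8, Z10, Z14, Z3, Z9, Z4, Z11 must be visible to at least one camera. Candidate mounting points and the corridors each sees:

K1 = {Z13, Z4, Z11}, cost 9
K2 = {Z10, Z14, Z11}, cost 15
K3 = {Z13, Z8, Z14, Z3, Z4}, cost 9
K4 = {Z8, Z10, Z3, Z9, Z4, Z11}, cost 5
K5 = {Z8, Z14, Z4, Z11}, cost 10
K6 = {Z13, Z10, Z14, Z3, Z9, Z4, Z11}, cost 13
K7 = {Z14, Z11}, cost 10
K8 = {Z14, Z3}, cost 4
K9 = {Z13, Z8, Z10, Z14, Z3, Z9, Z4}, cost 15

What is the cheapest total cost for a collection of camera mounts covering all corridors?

14

K3, K4 cover every corridor at cost 9 + 5 = 14.
Any cover uses at least 2 camera mounts; among all covering selections none totals below 14.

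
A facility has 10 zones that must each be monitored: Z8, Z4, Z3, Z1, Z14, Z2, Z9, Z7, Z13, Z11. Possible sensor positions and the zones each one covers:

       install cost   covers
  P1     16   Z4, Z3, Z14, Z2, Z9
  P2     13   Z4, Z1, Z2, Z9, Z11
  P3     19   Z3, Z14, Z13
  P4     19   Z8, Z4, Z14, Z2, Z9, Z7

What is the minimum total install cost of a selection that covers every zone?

P2, P3, P4 cover every zone at install cost 13 + 19 + 19 = 51.
Any cover uses at least 3 sensor positions; among all covering selections none totals below 51.

51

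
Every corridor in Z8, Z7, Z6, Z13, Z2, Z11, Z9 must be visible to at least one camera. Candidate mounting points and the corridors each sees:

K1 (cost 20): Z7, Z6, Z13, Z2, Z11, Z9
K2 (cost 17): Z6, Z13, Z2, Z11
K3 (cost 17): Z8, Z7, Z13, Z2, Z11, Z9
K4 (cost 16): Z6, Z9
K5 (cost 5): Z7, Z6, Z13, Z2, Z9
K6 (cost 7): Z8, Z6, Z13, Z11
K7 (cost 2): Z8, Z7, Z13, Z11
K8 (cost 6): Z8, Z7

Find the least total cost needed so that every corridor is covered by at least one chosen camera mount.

K5, K7 cover every corridor at cost 5 + 2 = 7.
Any cover uses at least 2 camera mounts; among all covering selections none totals below 7.

7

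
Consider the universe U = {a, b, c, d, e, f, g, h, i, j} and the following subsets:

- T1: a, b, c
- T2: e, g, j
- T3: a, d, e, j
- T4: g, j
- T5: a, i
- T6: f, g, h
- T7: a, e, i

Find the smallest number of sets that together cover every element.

T1, T3, T5, T6 together cover {a, b, c, d, e, f, g, h, i, j} — every element.
No 3 of the 7 sets cover everything (all 35 triples fall short), so 4 is minimum.

4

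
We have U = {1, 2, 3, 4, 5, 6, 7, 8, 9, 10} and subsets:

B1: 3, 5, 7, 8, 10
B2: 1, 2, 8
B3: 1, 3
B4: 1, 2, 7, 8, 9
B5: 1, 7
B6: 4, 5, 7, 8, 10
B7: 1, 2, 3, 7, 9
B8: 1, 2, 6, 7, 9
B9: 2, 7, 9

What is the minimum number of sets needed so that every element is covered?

3

B1, B6, B8 together cover {1, 2, 3, 4, 5, 6, 7, 8, 9, 10} — every element.
No 2 of the 9 sets cover everything (all 36 pairs fall short), so 3 is minimum.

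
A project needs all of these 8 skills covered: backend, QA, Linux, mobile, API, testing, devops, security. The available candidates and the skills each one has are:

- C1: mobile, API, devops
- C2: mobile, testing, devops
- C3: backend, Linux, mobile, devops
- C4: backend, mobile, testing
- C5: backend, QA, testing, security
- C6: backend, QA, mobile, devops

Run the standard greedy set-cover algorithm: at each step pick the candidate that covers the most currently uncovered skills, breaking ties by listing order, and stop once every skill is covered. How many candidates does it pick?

3

Pick 1: C3 covers 4 new skills (backend, Linux, mobile, devops).
Pick 2: C5 covers 3 new skills (QA, testing, security).
Pick 3: C1 covers 1 new skills (API).
Greedy uses 3 candidates.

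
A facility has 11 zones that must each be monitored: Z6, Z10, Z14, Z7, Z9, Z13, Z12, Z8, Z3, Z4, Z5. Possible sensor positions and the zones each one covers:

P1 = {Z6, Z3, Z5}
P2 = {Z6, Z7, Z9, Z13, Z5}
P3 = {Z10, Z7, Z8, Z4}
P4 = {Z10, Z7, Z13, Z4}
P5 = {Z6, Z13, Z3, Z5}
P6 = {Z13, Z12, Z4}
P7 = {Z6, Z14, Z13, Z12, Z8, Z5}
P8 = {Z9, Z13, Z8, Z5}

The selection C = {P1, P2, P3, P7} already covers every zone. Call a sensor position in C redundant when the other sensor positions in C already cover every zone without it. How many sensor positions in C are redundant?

0

Drop P1: Z3 uncovered — not redundant.
Drop P2: Z9 uncovered — not redundant.
Drop P3: Z10, Z4 uncovered — not redundant.
Drop P7: Z14, Z12 uncovered — not redundant.
None of the sensor positions in C is redundant.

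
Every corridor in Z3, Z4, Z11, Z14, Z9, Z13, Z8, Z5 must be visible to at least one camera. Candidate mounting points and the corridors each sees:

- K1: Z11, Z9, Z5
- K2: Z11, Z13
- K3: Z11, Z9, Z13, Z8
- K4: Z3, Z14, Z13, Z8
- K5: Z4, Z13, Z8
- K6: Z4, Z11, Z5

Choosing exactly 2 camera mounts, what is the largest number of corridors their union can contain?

7

Choosing K1, K4 covers {Z3, Z11, Z14, Z9, Z13, Z8, Z5} — 7 corridors.
No choice of 2 camera mounts does better; here Z4 is left uncovered.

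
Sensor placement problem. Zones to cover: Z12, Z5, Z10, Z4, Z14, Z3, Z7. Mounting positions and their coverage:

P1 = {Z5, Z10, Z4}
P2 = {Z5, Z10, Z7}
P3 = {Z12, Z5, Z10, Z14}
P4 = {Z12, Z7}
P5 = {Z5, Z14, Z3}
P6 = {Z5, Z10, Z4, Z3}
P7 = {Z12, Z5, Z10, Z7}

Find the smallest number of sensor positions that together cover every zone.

P1, P4, P5 together cover {Z12, Z5, Z10, Z4, Z14, Z3, Z7} — every zone.
No 2 of the 7 sensor positions cover everything (all 21 pairs fall short), so 3 is minimum.

3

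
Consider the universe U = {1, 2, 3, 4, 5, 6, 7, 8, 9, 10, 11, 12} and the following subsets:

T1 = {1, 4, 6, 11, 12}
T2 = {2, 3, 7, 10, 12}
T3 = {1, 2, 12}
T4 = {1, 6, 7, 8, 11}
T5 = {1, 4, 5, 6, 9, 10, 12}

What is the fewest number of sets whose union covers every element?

T2, T4, T5 together cover {1, 2, 3, 4, 5, 6, 7, 8, 9, 10, 11, 12} — every element.
No 2 of the 5 sets cover everything (all 10 pairs fall short), so 3 is minimum.

3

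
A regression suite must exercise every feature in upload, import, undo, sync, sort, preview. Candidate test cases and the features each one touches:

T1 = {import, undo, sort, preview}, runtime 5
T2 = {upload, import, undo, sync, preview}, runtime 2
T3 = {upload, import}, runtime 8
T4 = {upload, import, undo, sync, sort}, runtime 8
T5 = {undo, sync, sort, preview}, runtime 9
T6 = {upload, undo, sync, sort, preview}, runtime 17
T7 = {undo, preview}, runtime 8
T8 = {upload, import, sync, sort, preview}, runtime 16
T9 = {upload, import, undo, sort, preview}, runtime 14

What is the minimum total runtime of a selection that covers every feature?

7

T1, T2 cover every feature at runtime 5 + 2 = 7.
Any cover uses at least 2 test cases; among all covering selections none totals below 7.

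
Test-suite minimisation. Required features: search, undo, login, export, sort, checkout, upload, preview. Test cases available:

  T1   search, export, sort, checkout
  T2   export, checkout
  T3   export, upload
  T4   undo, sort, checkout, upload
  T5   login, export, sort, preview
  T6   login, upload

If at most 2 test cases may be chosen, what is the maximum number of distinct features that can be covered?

Choosing T4, T5 covers {undo, login, export, sort, checkout, upload, preview} — 7 features.
No choice of 2 test cases does better; here search is left uncovered.

7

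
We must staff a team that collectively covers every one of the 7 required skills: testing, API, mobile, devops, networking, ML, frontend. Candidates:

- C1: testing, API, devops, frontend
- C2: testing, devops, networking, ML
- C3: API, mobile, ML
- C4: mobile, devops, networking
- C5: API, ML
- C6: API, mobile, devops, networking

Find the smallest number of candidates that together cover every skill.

C1, C2, C3 together cover {testing, API, mobile, devops, networking, ML, frontend} — every skill.
No 2 of the 6 candidates cover everything (all 15 pairs fall short), so 3 is minimum.

3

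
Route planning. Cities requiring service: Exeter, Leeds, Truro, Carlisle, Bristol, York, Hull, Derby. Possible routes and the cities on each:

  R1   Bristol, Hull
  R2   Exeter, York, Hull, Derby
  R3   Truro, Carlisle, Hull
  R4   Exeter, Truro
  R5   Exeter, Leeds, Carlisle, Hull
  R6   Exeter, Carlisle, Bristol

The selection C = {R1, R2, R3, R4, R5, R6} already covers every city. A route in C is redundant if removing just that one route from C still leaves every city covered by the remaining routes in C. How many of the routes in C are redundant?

Drop R1: the rest still cover every city — redundant.
Drop R2: York, Derby uncovered — not redundant.
Drop R3: the rest still cover every city — redundant.
Drop R4: the rest still cover every city — redundant.
Drop R5: Leeds uncovered — not redundant.
Drop R6: the rest still cover every city — redundant.
4 redundant: R1, R3, R4, R6.

4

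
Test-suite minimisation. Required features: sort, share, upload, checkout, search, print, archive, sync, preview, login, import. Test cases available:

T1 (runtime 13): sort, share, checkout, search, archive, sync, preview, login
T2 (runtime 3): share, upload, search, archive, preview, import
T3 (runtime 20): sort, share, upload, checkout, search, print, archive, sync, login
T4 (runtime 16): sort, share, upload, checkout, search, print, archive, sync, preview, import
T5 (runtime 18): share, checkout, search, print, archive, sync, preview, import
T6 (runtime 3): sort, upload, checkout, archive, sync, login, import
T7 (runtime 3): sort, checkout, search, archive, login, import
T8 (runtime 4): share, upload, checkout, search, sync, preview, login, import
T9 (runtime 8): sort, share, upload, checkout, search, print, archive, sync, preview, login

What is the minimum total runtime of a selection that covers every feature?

11

T2, T9 cover every feature at runtime 3 + 8 = 11.
Any cover uses at least 2 test cases; among all covering selections none totals below 11.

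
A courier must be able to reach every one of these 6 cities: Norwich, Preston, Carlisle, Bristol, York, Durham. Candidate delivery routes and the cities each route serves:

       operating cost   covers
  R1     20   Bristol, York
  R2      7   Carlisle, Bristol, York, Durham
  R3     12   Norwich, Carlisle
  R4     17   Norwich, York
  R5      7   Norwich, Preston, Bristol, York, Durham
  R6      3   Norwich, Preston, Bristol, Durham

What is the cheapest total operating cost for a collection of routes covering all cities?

R2, R6 cover every city at operating cost 7 + 3 = 10.
Any cover uses at least 2 routes; among all covering selections none totals below 10.

10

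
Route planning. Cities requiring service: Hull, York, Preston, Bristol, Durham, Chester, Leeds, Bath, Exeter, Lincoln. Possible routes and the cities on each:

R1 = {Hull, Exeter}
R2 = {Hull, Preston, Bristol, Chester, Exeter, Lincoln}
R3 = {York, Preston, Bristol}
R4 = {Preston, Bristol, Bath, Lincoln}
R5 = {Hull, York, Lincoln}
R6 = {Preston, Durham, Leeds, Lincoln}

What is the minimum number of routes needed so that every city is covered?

R2, R3, R4, R6 together cover {Hull, York, Preston, Bristol, Durham, Chester, Leeds, Bath, Exeter, Lincoln} — every city.
No 3 of the 6 routes cover everything (all 20 triples fall short), so 4 is minimum.

4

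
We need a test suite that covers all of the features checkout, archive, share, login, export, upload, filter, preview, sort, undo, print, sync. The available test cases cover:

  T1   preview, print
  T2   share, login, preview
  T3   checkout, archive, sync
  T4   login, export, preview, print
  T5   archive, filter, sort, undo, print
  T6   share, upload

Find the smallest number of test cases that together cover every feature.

T3, T4, T5, T6 together cover {checkout, archive, share, login, export, upload, filter, preview, sort, undo, print, sync} — every feature.
No 3 of the 6 test cases cover everything (all 20 triples fall short), so 4 is minimum.
Greedy (largest uncovered first) would take T5, T2, T3, T4, T6 — 5 test cases — but 4 suffice.

4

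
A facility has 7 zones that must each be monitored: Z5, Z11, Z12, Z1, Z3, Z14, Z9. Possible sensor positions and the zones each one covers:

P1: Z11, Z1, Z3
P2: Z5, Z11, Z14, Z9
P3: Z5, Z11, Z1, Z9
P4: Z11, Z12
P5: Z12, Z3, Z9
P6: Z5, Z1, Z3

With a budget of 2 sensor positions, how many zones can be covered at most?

Choosing P1, P2 covers {Z5, Z11, Z1, Z3, Z14, Z9} — 6 zones.
No choice of 2 sensor positions does better; here Z12 is left uncovered.

6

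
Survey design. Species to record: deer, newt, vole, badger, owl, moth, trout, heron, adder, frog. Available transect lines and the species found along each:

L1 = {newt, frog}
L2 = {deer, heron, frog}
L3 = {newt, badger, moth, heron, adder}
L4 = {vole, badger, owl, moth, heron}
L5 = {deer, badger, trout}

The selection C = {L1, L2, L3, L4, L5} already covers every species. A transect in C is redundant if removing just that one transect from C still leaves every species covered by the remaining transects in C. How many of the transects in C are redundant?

Drop L1: the rest still cover every species — redundant.
Drop L2: the rest still cover every species — redundant.
Drop L3: adder uncovered — not redundant.
Drop L4: vole, owl uncovered — not redundant.
Drop L5: trout uncovered — not redundant.
2 redundant: L1, L2.

2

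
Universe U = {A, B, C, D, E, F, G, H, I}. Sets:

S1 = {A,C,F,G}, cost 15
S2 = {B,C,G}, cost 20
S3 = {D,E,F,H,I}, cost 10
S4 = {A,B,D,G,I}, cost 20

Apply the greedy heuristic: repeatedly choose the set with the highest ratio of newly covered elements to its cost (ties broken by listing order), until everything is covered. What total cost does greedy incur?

45

Pick 1: S3 adds 5 new (D, E, F, H, I) at cost 10 (ratio 5/10).
Pick 2: S1 adds 3 new (A, C, G) at cost 15 (ratio 3/15).
Pick 3: S2 adds 1 new (B) at cost 20 (ratio 1/20).
Greedy total cost: 10 + 15 + 20 = 45.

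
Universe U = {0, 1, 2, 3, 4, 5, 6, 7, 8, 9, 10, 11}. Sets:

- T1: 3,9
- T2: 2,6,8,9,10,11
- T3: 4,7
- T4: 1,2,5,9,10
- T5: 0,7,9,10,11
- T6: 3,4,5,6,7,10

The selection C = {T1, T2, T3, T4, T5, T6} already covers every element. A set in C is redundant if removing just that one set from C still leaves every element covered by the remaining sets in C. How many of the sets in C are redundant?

3

Drop T1: the rest still cover every element — redundant.
Drop T2: 8 uncovered — not redundant.
Drop T3: the rest still cover every element — redundant.
Drop T4: 1 uncovered — not redundant.
Drop T5: 0 uncovered — not redundant.
Drop T6: the rest still cover every element — redundant.
3 redundant: T1, T3, T6.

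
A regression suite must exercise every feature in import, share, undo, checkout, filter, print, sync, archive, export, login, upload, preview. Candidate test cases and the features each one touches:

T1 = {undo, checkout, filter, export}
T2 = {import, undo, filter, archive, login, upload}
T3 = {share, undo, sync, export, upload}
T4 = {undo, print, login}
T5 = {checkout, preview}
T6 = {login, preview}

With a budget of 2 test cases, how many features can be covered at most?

9

Choosing T2, T3 covers {import, share, undo, filter, sync, archive, export, login, upload} — 9 features.
No choice of 2 test cases does better; here checkout, print, preview are left uncovered.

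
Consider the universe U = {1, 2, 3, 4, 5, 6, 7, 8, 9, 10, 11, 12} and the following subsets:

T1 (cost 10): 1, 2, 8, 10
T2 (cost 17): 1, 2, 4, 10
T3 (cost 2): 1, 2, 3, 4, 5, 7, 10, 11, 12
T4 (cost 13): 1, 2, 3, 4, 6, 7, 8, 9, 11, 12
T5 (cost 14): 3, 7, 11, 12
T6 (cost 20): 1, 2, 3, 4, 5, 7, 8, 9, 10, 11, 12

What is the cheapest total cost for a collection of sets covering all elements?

T3, T4 cover every element at cost 2 + 13 = 15.
Any cover uses at least 2 sets; among all covering selections none totals below 15.

15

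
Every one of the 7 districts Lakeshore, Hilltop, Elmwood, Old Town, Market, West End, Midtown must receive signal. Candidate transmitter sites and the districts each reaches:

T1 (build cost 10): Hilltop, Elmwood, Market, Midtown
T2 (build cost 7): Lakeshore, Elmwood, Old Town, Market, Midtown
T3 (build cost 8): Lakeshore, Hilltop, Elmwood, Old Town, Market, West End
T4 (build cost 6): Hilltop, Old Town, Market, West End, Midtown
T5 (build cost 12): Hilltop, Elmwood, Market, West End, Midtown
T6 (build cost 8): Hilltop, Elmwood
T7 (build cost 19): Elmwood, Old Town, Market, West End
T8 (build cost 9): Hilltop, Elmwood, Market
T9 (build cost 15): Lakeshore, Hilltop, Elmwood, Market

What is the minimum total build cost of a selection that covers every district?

T2, T4 cover every district at build cost 7 + 6 = 13.
Any cover uses at least 2 transmitter sites; among all covering selections none totals below 13.

13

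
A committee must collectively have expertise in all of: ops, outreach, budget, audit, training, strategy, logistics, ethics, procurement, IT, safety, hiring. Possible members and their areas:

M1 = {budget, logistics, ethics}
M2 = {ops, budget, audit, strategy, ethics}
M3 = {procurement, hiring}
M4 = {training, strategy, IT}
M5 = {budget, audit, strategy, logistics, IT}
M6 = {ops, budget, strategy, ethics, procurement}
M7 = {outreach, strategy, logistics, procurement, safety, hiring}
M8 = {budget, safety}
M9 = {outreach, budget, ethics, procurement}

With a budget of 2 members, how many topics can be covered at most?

Choosing M2, M7 covers {ops, outreach, budget, audit, strategy, logistics, ethics, procurement, safety, hiring} — 10 topics.
No choice of 2 members does better; here training, IT are left uncovered.

10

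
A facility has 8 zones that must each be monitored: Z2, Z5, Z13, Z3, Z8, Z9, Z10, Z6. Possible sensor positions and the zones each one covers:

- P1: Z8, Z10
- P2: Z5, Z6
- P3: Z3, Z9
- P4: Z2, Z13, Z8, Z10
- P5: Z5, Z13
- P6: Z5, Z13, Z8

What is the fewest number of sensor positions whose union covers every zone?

P2, P3, P4 together cover {Z2, Z5, Z13, Z3, Z8, Z9, Z10, Z6} — every zone.
No 2 of the 6 sensor positions cover everything (all 15 pairs fall short), so 3 is minimum.

3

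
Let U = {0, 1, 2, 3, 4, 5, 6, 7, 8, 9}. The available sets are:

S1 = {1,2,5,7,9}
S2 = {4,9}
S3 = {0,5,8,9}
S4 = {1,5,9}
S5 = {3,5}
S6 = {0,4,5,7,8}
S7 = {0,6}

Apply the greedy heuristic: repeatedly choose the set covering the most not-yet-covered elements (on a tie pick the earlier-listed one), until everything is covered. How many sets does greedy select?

4

Pick 1: S1 covers 5 new elements (1, 2, 5, 7, 9).
Pick 2: S6 covers 3 new elements (0, 4, 8).
Pick 3: S5 covers 1 new elements (3).
Pick 4: S7 covers 1 new elements (6).
Greedy uses 4 sets.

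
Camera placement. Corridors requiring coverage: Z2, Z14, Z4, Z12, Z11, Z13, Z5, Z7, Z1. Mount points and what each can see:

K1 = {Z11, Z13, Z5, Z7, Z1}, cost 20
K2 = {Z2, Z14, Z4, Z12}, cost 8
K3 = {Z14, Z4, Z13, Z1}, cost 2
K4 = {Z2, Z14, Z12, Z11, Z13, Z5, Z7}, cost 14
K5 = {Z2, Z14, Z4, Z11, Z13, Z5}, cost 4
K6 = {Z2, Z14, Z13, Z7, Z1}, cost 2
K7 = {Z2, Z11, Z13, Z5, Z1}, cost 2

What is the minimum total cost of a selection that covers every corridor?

12

K2, K6, K7 cover every corridor at cost 8 + 2 + 2 = 12.
Any cover uses at least 2 camera mounts; among all covering selections none totals below 12.
Greedy by coverage-per-cost would pick K6, K7, K3, K2 for 14 — worse than the optimum 12.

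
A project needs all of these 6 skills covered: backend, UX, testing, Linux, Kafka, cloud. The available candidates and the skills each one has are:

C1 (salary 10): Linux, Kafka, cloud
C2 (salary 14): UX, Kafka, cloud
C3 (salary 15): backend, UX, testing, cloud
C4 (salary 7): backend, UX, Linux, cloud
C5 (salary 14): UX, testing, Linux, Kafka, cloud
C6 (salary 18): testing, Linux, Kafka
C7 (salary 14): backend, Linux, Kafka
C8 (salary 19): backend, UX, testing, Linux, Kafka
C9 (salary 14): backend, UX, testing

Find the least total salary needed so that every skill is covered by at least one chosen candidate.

21

C4, C5 cover every skill at salary 7 + 14 = 21.
Any cover uses at least 2 candidates; among all covering selections none totals below 21.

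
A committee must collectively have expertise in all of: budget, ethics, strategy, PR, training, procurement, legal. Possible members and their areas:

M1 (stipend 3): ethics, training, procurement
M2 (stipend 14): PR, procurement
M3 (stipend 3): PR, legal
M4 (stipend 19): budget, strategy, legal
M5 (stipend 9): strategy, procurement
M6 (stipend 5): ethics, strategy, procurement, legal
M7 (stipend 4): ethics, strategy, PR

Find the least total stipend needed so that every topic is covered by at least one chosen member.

25

M1, M3, M4 cover every topic at stipend 3 + 3 + 19 = 25.
Any cover uses at least 3 members; among all covering selections none totals below 25.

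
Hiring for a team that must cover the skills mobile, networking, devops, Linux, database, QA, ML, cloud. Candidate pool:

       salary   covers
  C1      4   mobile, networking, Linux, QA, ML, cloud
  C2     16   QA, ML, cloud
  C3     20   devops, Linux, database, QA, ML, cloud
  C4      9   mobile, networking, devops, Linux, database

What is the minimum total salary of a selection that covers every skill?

13

C1, C4 cover every skill at salary 4 + 9 = 13.
Any cover uses at least 2 candidates; among all covering selections none totals below 13.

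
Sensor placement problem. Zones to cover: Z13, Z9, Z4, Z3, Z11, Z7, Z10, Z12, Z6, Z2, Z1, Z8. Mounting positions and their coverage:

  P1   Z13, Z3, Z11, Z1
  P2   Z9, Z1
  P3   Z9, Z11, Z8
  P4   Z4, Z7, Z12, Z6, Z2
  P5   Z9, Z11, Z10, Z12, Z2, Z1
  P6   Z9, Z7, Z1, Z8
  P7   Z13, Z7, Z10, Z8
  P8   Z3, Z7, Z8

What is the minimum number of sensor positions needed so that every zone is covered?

P1, P2, P4, P7 together cover {Z13, Z9, Z4, Z3, Z11, Z7, Z10, Z12, Z6, Z2, Z1, Z8} — every zone.
No 3 of the 8 sensor positions cover everything (all 56 triples fall short), so 4 is minimum.

4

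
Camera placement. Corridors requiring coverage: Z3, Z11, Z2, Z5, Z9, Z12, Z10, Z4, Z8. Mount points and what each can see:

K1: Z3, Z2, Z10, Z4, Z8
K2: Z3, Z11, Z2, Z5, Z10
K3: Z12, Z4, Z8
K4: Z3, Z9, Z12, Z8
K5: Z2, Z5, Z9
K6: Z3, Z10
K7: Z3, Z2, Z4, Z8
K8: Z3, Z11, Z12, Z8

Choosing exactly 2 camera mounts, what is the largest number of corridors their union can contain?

8

Choosing K2, K3 covers {Z3, Z11, Z2, Z5, Z12, Z10, Z4, Z8} — 8 corridors.
No choice of 2 camera mounts does better; here Z9 is left uncovered.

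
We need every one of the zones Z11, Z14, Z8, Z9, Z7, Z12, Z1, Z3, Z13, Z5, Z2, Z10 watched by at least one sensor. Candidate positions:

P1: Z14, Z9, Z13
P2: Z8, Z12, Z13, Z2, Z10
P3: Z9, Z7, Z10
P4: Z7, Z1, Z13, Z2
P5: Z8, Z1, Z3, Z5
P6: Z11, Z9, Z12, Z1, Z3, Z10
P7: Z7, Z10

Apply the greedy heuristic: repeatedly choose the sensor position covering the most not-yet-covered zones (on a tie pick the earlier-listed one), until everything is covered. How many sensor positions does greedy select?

Pick 1: P6 covers 6 new zones (Z11, Z9, Z12, Z1, Z3, Z10).
Pick 2: P2 covers 3 new zones (Z8, Z13, Z2).
Pick 3: P1 covers 1 new zones (Z14).
Pick 4: P3 covers 1 new zones (Z7).
Pick 5: P5 covers 1 new zones (Z5).
Greedy uses 5 sensor positions. (The true minimum is 4.)

5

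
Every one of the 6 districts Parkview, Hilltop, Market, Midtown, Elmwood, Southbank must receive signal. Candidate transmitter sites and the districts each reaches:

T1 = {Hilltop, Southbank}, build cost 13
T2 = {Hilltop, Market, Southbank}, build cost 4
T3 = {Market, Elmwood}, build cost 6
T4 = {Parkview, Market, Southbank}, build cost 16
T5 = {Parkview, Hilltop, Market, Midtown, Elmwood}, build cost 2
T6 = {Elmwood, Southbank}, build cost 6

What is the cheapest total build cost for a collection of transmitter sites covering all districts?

6

T2, T5 cover every district at build cost 4 + 2 = 6.
Any cover uses at least 2 transmitter sites; among all covering selections none totals below 6.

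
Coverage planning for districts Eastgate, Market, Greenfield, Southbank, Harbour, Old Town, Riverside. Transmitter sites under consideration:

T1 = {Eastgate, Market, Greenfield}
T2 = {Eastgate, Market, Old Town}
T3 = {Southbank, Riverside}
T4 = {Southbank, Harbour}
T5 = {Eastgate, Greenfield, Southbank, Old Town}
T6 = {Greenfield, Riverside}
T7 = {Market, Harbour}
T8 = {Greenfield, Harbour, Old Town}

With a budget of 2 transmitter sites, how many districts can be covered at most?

6

Choosing T5, T7 covers {Eastgate, Market, Greenfield, Southbank, Harbour, Old Town} — 6 districts.
No choice of 2 transmitter sites does better; here Riverside is left uncovered.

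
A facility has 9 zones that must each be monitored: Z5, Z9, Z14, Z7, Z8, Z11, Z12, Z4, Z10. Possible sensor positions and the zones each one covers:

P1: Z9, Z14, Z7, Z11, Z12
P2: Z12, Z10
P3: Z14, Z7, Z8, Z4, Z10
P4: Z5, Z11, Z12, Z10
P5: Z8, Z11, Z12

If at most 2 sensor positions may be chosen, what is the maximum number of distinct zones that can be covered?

Choosing P1, P3 covers {Z9, Z14, Z7, Z8, Z11, Z12, Z4, Z10} — 8 zones.
No choice of 2 sensor positions does better; here Z5 is left uncovered.

8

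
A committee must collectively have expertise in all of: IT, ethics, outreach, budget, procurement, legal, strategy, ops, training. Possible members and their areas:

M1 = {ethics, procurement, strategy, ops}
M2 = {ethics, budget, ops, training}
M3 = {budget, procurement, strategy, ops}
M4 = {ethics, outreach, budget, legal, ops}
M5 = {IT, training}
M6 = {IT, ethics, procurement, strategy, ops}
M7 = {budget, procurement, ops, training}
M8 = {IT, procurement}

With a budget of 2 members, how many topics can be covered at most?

8

Choosing M4, M6 covers {IT, ethics, outreach, budget, procurement, legal, strategy, ops} — 8 topics.
No choice of 2 members does better; here training is left uncovered.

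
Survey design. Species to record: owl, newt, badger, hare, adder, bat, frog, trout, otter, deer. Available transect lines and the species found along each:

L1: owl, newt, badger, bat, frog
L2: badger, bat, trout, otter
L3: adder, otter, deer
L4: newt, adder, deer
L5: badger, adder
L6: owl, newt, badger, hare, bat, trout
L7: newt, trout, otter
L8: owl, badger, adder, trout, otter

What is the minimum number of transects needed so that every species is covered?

3

L1, L3, L6 together cover {owl, newt, badger, hare, adder, bat, frog, trout, otter, deer} — every species.
No 2 of the 8 transects cover everything (all 28 pairs fall short), so 3 is minimum.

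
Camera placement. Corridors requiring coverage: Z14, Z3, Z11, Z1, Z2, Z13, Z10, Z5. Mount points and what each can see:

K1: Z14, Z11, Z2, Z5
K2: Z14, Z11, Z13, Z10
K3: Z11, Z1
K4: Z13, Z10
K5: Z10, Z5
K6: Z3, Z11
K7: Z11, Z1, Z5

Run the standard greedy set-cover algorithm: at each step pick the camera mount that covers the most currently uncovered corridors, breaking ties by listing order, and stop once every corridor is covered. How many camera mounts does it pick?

Pick 1: K1 covers 4 new corridors (Z14, Z11, Z2, Z5).
Pick 2: K2 covers 2 new corridors (Z13, Z10).
Pick 3: K3 covers 1 new corridors (Z1).
Pick 4: K6 covers 1 new corridors (Z3).
Greedy uses 4 camera mounts.

4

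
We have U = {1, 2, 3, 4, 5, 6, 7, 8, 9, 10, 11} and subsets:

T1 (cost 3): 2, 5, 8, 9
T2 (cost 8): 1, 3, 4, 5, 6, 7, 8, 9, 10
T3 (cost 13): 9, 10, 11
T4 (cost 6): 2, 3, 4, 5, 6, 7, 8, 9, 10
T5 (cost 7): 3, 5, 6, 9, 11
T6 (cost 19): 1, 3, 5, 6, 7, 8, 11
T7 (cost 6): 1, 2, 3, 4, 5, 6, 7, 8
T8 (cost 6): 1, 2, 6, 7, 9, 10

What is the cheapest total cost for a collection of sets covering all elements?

18

T1, T2, T5 cover every element at cost 3 + 8 + 7 = 18.
Any cover uses at least 2 sets; among all covering selections none totals below 18.
Greedy by coverage-per-cost would pick T4, T7, T5 for 19 — worse than the optimum 18.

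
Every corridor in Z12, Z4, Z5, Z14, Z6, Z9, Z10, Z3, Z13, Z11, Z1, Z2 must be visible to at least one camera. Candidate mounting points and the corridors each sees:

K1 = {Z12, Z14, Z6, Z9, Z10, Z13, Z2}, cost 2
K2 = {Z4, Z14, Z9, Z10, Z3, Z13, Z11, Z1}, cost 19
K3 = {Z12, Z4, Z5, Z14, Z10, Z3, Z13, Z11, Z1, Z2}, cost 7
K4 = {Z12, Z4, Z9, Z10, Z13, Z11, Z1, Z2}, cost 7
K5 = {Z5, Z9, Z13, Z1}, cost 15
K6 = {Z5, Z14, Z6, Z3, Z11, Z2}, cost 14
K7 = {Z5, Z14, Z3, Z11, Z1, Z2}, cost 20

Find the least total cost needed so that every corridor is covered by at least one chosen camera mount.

9

K1, K3 cover every corridor at cost 2 + 7 = 9.
Any cover uses at least 2 camera mounts; among all covering selections none totals below 9.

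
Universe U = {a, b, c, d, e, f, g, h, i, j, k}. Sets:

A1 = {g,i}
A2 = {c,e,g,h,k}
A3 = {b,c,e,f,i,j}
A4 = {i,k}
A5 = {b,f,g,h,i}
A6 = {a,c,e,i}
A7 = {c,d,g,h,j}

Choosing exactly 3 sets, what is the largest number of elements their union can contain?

Choosing A2, A3, A6 covers {a, b, c, e, f, g, h, i, j, k} — 10 elements.
No choice of 3 sets does better; here d is left uncovered.

10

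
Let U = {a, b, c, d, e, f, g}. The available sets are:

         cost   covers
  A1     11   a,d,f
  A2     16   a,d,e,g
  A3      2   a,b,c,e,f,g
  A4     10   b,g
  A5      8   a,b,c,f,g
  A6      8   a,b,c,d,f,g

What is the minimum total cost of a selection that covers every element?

A3, A6 cover every element at cost 2 + 8 = 10.
Any cover uses at least 2 sets; among all covering selections none totals below 10.

10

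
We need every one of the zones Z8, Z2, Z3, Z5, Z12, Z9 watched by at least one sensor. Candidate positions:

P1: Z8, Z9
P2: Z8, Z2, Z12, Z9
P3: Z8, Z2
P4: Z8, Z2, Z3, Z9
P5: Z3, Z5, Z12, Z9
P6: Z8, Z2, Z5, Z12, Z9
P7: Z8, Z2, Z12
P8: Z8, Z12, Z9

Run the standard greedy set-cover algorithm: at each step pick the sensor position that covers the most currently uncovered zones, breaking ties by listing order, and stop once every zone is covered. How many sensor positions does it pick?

Pick 1: P6 covers 5 new zones (Z8, Z2, Z5, Z12, Z9).
Pick 2: P4 covers 1 new zones (Z3).
Greedy uses 2 sensor positions.

2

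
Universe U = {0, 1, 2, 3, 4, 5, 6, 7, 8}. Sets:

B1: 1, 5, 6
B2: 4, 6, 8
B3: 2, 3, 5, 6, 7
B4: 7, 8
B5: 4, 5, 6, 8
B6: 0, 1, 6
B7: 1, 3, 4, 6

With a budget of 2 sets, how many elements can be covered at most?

7

Choosing B2, B3 covers {2, 3, 4, 5, 6, 7, 8} — 7 elements.
No choice of 2 sets does better; here 0, 1 are left uncovered.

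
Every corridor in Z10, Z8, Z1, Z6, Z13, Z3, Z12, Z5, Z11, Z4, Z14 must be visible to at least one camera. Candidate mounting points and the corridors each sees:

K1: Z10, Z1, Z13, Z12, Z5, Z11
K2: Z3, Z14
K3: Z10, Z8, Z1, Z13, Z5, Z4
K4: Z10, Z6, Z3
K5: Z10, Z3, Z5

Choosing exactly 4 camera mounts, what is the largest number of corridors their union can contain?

11

Choosing K1, K2, K3, K4 covers {Z10, Z8, Z1, Z6, Z13, Z3, Z12, Z5, Z11, Z4, Z14} — 11 corridors.
That is all 11 corridors.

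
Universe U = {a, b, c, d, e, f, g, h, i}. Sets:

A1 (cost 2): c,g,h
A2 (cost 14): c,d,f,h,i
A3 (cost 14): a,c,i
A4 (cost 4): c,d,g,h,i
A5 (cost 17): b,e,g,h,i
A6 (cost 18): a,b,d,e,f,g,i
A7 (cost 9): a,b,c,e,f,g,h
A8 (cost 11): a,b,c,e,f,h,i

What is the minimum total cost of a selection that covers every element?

A4, A7 cover every element at cost 4 + 9 = 13.
Any cover uses at least 2 sets; among all covering selections none totals below 13.

13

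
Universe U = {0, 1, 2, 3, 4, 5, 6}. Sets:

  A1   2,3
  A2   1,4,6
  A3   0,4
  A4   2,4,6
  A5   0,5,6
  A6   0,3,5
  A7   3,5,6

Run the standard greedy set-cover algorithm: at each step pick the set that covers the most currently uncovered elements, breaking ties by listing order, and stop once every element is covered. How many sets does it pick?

3

Pick 1: A2 covers 3 new elements (1, 4, 6).
Pick 2: A6 covers 3 new elements (0, 3, 5).
Pick 3: A1 covers 1 new elements (2).
Greedy uses 3 sets.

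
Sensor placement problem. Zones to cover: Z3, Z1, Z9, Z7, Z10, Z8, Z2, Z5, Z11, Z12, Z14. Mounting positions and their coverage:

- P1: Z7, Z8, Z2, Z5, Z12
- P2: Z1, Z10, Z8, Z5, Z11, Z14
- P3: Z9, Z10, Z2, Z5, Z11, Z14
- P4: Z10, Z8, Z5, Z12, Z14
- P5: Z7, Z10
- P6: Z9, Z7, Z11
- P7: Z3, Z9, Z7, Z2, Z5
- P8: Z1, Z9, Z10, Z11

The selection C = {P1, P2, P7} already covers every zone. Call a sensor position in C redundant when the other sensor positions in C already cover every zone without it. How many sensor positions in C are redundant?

0

Drop P1: Z12 uncovered — not redundant.
Drop P2: Z1, Z10, Z11, Z14 uncovered — not redundant.
Drop P7: Z3, Z9 uncovered — not redundant.
None of the sensor positions in C is redundant.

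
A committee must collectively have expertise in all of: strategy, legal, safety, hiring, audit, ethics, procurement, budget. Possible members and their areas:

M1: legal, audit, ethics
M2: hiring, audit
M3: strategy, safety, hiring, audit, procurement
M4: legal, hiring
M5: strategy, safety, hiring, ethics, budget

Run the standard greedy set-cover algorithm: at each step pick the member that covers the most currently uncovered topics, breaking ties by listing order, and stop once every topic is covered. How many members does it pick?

Pick 1: M3 covers 5 new topics (strategy, safety, hiring, audit, procurement).
Pick 2: M1 covers 2 new topics (legal, ethics).
Pick 3: M5 covers 1 new topics (budget).
Greedy uses 3 members.

3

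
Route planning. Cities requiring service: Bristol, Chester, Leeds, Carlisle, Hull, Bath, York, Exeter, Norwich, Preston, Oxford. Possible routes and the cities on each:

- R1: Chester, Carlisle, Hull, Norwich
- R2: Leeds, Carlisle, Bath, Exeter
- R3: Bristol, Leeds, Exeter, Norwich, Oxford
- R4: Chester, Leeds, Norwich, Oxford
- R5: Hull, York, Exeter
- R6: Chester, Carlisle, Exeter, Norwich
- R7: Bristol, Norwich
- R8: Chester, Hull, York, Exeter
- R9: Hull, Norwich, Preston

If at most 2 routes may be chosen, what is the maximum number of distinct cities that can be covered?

8

Choosing R1, R3 covers {Bristol, Chester, Leeds, Carlisle, Hull, Exeter, Norwich, Oxford} — 8 cities.
No choice of 2 routes does better; here Bath, York, Preston are left uncovered.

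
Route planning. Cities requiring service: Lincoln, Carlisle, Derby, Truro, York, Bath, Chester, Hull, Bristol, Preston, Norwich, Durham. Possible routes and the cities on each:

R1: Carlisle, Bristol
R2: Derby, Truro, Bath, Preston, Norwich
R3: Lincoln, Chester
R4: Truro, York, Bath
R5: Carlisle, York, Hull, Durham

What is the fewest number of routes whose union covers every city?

4

R1, R2, R3, R5 together cover {Lincoln, Carlisle, Derby, Truro, York, Bath, Chester, Hull, Bristol, Preston, Norwich, Durham} — every city.
No 3 of the 5 routes cover everything (all 10 triples fall short), so 4 is minimum.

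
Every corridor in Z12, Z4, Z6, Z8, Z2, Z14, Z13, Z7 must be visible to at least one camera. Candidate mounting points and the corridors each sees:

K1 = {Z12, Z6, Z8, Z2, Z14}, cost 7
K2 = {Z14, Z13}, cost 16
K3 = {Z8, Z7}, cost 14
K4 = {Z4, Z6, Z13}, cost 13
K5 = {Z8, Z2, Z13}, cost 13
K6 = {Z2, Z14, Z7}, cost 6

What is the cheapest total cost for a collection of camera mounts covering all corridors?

K1, K4, K6 cover every corridor at cost 7 + 13 + 6 = 26.
Any cover uses at least 3 camera mounts; among all covering selections none totals below 26.

26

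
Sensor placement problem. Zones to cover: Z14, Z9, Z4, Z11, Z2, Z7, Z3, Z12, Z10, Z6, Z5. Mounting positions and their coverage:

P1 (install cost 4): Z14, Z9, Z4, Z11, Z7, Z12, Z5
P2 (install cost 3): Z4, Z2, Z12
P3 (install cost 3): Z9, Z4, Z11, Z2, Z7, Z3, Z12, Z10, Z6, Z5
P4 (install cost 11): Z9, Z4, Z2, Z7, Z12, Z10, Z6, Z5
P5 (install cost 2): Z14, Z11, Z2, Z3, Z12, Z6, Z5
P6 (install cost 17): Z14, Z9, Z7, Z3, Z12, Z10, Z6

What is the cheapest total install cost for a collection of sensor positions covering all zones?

5

P3, P5 cover every zone at install cost 3 + 2 = 5.
Any cover uses at least 2 sensor positions; among all covering selections none totals below 5.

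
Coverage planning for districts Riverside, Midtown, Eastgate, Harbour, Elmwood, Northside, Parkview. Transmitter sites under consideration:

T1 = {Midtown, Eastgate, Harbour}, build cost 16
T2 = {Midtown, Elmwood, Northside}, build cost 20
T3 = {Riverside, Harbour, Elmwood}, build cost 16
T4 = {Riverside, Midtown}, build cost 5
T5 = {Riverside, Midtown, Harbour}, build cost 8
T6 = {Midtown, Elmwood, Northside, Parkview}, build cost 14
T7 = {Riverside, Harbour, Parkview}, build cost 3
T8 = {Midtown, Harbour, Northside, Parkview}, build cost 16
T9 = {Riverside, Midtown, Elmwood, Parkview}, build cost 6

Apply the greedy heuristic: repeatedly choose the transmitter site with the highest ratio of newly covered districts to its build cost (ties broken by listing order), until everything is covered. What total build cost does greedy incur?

39

Pick 1: T7 adds 3 new (Riverside, Harbour, Parkview) at build cost 3 (ratio 3/3).
Pick 2: T9 adds 2 new (Midtown, Elmwood) at build cost 6 (ratio 2/6).
Pick 3: T6 adds 1 new (Northside) at build cost 14 (ratio 1/14).
Pick 4: T1 adds 1 new (Eastgate) at build cost 16 (ratio 1/16).
Greedy total build cost: 3 + 6 + 14 + 16 = 39. (The true optimum is 33, so greedy overshoots here.)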